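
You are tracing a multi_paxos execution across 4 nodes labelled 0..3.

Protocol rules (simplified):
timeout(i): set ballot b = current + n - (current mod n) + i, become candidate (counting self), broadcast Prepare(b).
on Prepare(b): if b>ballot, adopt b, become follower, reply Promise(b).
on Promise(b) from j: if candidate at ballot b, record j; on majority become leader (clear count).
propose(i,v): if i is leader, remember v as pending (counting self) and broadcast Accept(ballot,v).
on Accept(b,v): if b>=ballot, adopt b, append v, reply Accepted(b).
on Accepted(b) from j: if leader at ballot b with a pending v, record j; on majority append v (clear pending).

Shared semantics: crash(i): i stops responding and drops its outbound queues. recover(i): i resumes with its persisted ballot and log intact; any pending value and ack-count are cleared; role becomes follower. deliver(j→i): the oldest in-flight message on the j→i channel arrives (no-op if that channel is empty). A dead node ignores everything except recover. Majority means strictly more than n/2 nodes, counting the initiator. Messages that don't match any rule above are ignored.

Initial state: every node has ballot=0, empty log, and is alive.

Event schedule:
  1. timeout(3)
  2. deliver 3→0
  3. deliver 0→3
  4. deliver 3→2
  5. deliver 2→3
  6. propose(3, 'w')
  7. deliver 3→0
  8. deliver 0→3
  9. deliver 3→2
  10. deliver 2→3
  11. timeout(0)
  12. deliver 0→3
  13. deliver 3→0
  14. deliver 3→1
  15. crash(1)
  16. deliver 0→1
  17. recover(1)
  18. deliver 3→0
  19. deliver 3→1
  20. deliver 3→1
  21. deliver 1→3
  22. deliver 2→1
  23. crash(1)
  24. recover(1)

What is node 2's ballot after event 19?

[1] timeout(3) → N3(cand b7 [-])
[2] deliver 3→0 → N0(foll b7 [-])
[3] deliver 0→3 → ∅
[4] deliver 3→2 → N2(foll b7 [-])
[5] deliver 2→3 → N3(lead b7 [-])
[6] propose(3,'w') → ∅
[7] deliver 3→0 → N0(foll b7 [w])
[8] deliver 0→3 → ∅
[9] deliver 3→2 → N2(foll b7 [w])
[10] deliver 2→3 → N3(lead b7 [w])
[11] timeout(0) → N0(cand b8 [w])
[12] deliver 0→3 → N3(foll b8 [w])
[13] deliver 3→0 → ∅
[14] deliver 3→1 → N1(foll b7 [-])
[15] crash(1) → N1(✗foll b7 [-])
[16] deliver 0→1 → ∅
[17] recover(1) → N1(foll b7 [-])
[18] deliver 3→0 → ∅
[19] deliver 3→1 → N1(foll b7 [w])

7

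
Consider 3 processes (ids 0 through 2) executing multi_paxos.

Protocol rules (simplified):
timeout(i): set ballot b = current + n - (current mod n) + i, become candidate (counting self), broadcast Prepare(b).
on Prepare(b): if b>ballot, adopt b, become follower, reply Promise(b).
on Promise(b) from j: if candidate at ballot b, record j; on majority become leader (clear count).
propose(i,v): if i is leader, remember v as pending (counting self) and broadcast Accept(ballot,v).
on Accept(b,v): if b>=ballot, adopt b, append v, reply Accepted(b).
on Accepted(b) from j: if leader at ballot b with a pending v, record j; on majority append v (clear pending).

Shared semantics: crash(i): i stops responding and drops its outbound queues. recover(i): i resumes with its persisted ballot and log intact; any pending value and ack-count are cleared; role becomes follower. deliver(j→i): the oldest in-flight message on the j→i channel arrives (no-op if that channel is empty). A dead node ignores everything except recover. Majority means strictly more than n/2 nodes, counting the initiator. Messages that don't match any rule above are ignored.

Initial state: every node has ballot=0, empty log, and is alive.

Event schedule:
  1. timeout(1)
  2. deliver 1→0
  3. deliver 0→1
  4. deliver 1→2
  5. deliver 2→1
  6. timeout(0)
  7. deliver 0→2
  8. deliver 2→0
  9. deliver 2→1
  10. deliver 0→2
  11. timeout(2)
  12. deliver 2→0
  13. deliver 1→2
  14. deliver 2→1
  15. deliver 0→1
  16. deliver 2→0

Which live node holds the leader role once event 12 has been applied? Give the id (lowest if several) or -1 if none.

1

1. timeout(1):  <1:cand b4 ->
2. deliver 1→0:  <0:foll b4 ->
3. deliver 0→1:  <1:lead b4 ->
4. deliver 1→2:  <2:foll b4 ->
5. deliver 2→1:  nop
6. timeout(0):  <0:cand b6 ->
7. deliver 0→2:  <2:foll b6 ->
8. deliver 2→0:  <0:lead b6 ->
9. deliver 2→1:  nop
10. deliver 0→2:  nop
11. timeout(2):  <2:cand b11 ->
12. deliver 2→0:  <0:foll b11 ->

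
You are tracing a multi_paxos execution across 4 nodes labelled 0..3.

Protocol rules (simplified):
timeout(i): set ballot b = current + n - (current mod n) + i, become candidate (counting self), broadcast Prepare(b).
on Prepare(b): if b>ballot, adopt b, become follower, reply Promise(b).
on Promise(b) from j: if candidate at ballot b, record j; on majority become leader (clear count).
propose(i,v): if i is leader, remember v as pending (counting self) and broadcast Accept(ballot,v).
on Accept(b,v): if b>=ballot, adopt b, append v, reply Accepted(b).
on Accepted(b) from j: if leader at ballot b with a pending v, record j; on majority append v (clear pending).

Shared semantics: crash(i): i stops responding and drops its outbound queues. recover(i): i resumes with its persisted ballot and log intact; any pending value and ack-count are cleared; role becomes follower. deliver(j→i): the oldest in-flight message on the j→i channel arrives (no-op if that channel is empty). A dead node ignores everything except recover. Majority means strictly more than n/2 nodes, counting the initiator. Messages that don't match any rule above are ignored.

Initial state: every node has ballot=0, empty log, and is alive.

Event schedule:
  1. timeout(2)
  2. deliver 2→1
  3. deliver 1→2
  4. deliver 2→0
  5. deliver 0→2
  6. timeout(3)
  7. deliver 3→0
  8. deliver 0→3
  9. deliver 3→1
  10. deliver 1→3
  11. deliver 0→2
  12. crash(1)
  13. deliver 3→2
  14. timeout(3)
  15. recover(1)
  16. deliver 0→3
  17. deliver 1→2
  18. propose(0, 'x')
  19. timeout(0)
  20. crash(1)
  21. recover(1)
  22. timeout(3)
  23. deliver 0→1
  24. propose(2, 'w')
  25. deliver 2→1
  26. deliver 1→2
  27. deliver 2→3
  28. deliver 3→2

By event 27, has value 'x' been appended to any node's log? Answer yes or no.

no

after 1 — timeout(2): n2:cand/b6/[-]
after 2 — deliver 2→1: n1:foll/b6/[-]
after 3 — deliver 1→2: ·
after 4 — deliver 2→0: n0:foll/b6/[-]
after 5 — deliver 0→2: n2:lead/b6/[-]
after 6 — timeout(3): n3:cand/b7/[-]
after 7 — deliver 3→0: n0:foll/b7/[-]
after 8 — deliver 0→3: ·
after 9 — deliver 3→1: n1:foll/b7/[-]
after 10 — deliver 1→3: n3:lead/b7/[-]
after 11 — deliver 0→2: ·
after 12 — crash(1): n1:✗foll/b7/[-]
after 13 — deliver 3→2: n2:foll/b7/[-]
after 14 — timeout(3): n3:cand/b11/[-]
after 15 — recover(1): n1:foll/b7/[-]
after 16 — deliver 0→3: ·
after 17 — deliver 1→2: ·
after 18 — propose(0,'x'): ·
after 19 — timeout(0): n0:cand/b8/[-]
after 20 — crash(1): n1:✗foll/b7/[-]
after 21 — recover(1): n1:foll/b7/[-]
after 22 — timeout(3): n3:cand/b15/[-]
after 23 — deliver 0→1: n1:foll/b8/[-]
after 24 — propose(2,'w'): ·
after 25 — deliver 2→1: ·
after 26 — deliver 1→2: ·
after 27 — deliver 2→3: ·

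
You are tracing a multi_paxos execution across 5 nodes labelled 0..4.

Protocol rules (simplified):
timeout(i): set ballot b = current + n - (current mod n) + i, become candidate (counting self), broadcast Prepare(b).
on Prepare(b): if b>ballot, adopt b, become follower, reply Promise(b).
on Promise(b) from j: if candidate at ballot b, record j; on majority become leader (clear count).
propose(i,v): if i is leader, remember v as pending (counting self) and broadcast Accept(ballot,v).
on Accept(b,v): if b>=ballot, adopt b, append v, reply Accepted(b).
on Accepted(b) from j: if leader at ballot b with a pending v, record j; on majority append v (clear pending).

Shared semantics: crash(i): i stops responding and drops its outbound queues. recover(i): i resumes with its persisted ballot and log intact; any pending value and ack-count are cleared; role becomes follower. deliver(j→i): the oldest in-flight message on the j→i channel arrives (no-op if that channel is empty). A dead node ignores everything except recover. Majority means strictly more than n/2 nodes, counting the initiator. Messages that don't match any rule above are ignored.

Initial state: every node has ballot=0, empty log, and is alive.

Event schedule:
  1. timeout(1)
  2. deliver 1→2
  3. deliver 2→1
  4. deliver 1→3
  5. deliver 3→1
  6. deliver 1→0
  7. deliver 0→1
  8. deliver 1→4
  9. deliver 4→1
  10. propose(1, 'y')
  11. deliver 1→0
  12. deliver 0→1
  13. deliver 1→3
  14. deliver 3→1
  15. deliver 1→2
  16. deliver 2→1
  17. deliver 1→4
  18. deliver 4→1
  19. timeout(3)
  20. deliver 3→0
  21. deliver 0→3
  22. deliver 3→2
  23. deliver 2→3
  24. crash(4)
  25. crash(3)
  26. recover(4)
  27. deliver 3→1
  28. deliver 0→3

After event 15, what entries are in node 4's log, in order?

empty

e1 timeout(1): 1[cand,b=6,-]
e2 deliver 1→2: 2[foll,b=6,-]
e3 deliver 2→1: ·
e4 deliver 1→3: 3[foll,b=6,-]
e5 deliver 3→1: 1[lead,b=6,-]
e6 deliver 1→0: 0[foll,b=6,-]
e7 deliver 0→1: ·
e8 deliver 1→4: 4[foll,b=6,-]
e9 deliver 4→1: ·
e10 propose(1,'y'): ·
e11 deliver 1→0: 0[foll,b=6,y]
e12 deliver 0→1: ·
e13 deliver 1→3: 3[foll,b=6,y]
e14 deliver 3→1: 1[lead,b=6,y]
e15 deliver 1→2: 2[foll,b=6,y]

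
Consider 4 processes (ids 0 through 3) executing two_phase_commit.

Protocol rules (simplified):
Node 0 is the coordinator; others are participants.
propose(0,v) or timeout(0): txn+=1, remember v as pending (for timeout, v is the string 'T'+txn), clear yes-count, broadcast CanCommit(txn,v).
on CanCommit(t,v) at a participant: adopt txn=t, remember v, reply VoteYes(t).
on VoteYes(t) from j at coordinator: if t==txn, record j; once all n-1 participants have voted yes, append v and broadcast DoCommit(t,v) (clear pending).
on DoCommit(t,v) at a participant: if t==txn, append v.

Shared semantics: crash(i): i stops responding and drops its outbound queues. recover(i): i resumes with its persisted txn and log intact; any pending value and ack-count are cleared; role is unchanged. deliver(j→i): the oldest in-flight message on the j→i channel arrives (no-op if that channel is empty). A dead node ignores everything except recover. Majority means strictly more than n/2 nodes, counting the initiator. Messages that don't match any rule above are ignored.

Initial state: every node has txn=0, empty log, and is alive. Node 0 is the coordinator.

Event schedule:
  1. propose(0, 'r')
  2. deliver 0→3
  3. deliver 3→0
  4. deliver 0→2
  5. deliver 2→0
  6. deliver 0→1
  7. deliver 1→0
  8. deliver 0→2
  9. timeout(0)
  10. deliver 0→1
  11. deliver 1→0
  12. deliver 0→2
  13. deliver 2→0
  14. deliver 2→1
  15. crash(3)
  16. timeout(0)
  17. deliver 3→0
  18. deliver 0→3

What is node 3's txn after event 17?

step 1 propose(0,'r'): 0={coor,t=1,log=-}
step 2 deliver 0→3: 3={part,t=1,log=-}
step 3 deliver 3→0: —
step 4 deliver 0→2: 2={part,t=1,log=-}
step 5 deliver 2→0: —
step 6 deliver 0→1: 1={part,t=1,log=-}
step 7 deliver 1→0: 0={coor,t=1,log=r}
step 8 deliver 0→2: 2={part,t=1,log=r}
step 9 timeout(0): 0={coor,t=2,log=r}
step 10 deliver 0→1: 1={part,t=1,log=r}
step 11 deliver 1→0: —
step 12 deliver 0→2: 2={part,t=2,log=r}
step 13 deliver 2→0: —
step 14 deliver 2→1: —
step 15 crash(3): 3={✗part,t=1,log=-}
step 16 timeout(0): 0={coor,t=3,log=r}
step 17 deliver 3→0: —

1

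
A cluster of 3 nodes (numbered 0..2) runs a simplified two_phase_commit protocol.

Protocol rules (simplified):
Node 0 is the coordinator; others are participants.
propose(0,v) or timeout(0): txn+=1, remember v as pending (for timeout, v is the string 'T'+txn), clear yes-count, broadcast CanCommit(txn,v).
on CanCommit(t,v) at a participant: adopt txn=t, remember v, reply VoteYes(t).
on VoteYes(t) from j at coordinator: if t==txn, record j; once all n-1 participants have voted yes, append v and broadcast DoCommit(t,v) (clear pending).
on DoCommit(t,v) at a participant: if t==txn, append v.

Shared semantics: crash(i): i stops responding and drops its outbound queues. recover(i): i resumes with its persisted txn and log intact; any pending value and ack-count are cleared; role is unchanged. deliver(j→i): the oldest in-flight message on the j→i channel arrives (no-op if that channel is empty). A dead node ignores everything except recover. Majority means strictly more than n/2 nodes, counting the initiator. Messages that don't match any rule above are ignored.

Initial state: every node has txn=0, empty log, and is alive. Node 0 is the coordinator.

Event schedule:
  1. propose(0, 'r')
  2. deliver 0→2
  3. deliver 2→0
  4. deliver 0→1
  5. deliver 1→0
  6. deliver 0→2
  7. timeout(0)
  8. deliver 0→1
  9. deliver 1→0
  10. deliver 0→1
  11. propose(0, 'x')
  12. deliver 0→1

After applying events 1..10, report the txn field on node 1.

2

[1] propose(0,'r') → N0(coor t1 [-])
[2] deliver 0→2 → N2(part t1 [-])
[3] deliver 2→0 → ∅
[4] deliver 0→1 → N1(part t1 [-])
[5] deliver 1→0 → N0(coor t1 [r])
[6] deliver 0→2 → N2(part t1 [r])
[7] timeout(0) → N0(coor t2 [r])
[8] deliver 0→1 → N1(part t1 [r])
[9] deliver 1→0 → ∅
[10] deliver 0→1 → N1(part t2 [r])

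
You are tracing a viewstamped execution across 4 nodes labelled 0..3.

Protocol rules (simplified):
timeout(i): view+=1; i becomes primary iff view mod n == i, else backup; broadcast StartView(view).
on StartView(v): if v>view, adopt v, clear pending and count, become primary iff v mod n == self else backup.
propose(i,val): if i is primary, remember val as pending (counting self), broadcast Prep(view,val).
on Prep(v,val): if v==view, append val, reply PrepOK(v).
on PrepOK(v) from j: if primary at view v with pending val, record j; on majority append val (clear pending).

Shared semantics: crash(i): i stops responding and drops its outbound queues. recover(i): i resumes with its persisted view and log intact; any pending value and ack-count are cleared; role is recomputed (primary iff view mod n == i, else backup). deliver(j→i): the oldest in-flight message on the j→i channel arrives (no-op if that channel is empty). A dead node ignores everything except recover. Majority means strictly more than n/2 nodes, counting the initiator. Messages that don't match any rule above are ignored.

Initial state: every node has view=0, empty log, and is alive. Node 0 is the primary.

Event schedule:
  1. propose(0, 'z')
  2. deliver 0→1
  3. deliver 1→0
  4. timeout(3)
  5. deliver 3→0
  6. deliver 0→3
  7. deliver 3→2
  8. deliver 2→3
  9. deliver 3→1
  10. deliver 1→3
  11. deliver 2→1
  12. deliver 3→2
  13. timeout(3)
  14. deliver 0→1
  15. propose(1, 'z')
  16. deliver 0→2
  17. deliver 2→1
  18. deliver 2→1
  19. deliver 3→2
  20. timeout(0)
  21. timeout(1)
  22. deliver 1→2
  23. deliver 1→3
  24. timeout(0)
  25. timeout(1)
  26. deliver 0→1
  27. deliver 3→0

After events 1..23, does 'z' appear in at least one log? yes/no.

1. propose(0,'z'):  nop
2. deliver 0→1:  <1:back v0 z>
3. deliver 1→0:  nop
4. timeout(3):  <3:back v1 ->
5. deliver 3→0:  <0:back v1 ->
6. deliver 0→3:  nop
7. deliver 3→2:  <2:back v1 ->
8. deliver 2→3:  nop
9. deliver 3→1:  <1:prim v1 z>
10. deliver 1→3:  nop
11. deliver 2→1:  nop
12. deliver 3→2:  nop
13. timeout(3):  <3:back v2 ->
14. deliver 0→1:  nop
15. propose(1,'z'):  nop
16. deliver 0→2:  nop
17. deliver 2→1:  nop
18. deliver 2→1:  nop
19. deliver 3→2:  <2:prim v2 ->
20. timeout(0):  <0:back v2 ->
21. timeout(1):  <1:back v2 z>
22. deliver 1→2:  nop
23. deliver 1→3:  nop

yes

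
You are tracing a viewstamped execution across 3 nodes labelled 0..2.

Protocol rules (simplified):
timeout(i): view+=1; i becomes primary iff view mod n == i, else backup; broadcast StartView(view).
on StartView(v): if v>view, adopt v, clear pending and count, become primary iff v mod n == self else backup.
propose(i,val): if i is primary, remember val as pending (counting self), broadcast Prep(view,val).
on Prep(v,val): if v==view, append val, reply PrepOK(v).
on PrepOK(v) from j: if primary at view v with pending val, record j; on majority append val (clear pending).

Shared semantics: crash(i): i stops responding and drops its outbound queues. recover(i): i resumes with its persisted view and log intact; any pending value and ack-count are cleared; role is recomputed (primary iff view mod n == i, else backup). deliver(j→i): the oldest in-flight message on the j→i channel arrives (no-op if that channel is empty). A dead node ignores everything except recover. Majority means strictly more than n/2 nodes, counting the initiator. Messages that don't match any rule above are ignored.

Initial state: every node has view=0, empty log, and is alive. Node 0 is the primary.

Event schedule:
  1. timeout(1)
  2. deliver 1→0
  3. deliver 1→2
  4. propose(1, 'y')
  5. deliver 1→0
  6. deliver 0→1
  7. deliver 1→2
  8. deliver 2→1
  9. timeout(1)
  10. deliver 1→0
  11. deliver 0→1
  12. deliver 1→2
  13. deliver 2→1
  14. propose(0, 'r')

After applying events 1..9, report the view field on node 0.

e1 timeout(1): 1[prim,v=1,-]
e2 deliver 1→0: 0[back,v=1,-]
e3 deliver 1→2: 2[back,v=1,-]
e4 propose(1,'y'): ·
e5 deliver 1→0: 0[back,v=1,y]
e6 deliver 0→1: 1[prim,v=1,y]
e7 deliver 1→2: 2[back,v=1,y]
e8 deliver 2→1: ·
e9 timeout(1): 1[back,v=2,y]

1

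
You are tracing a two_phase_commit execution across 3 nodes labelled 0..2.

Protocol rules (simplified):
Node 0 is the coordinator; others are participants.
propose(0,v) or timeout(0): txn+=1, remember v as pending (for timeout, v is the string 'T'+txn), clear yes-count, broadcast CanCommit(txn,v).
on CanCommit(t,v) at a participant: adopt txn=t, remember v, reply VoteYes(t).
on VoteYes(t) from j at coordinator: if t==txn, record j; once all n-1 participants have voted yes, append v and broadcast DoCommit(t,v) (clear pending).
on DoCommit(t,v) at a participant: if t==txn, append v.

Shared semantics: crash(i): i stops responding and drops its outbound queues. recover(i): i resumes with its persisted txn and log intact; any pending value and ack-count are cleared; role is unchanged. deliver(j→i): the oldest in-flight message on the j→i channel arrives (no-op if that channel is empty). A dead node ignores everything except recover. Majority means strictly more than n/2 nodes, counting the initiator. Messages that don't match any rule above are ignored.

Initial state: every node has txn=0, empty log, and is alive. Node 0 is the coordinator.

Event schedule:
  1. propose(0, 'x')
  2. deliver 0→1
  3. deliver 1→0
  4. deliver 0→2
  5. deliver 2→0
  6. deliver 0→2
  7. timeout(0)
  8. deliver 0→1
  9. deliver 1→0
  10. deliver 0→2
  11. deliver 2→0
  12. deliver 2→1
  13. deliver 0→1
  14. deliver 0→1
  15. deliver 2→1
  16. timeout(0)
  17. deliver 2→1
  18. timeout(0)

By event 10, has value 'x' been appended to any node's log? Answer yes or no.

[1] propose(0,'x') → N0(coor t1 [-])
[2] deliver 0→1 → N1(part t1 [-])
[3] deliver 1→0 → ∅
[4] deliver 0→2 → N2(part t1 [-])
[5] deliver 2→0 → N0(coor t1 [x])
[6] deliver 0→2 → N2(part t1 [x])
[7] timeout(0) → N0(coor t2 [x])
[8] deliver 0→1 → N1(part t1 [x])
[9] deliver 1→0 → ∅
[10] deliver 0→2 → N2(part t2 [x])

yes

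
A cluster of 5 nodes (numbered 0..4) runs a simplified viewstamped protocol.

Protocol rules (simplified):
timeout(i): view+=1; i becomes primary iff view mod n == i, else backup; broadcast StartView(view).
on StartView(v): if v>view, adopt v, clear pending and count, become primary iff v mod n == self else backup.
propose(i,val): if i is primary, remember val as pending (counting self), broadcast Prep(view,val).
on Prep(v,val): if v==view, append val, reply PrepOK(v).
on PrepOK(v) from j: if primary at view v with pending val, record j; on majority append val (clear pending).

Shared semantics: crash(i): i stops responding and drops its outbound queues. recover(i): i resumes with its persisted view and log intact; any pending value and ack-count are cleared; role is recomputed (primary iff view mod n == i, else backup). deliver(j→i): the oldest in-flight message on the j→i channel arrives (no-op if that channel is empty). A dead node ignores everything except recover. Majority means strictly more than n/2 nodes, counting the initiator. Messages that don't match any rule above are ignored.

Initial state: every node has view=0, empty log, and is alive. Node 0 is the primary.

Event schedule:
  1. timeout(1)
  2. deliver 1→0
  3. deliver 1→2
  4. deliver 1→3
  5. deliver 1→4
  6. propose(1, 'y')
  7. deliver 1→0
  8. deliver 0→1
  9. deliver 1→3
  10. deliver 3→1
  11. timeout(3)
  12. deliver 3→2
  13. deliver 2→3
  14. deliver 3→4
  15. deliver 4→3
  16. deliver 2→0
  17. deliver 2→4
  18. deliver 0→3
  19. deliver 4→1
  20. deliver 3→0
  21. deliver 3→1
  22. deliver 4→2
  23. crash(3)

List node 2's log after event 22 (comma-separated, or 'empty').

after 1 — timeout(1): n1:prim/v1/[-]
after 2 — deliver 1→0: n0:back/v1/[-]
after 3 — deliver 1→2: n2:back/v1/[-]
after 4 — deliver 1→3: n3:back/v1/[-]
after 5 — deliver 1→4: n4:back/v1/[-]
after 6 — propose(1,'y'): ·
after 7 — deliver 1→0: n0:back/v1/[y]
after 8 — deliver 0→1: ·
after 9 — deliver 1→3: n3:back/v1/[y]
after 10 — deliver 3→1: n1:prim/v1/[y]
after 11 — timeout(3): n3:back/v2/[y]
after 12 — deliver 3→2: n2:prim/v2/[-]
after 13 — deliver 2→3: ·
after 14 — deliver 3→4: n4:back/v2/[-]
after 15 — deliver 4→3: ·
after 16 — deliver 2→0: ·
after 17 — deliver 2→4: ·
after 18 — deliver 0→3: ·
after 19 — deliver 4→1: ·
after 20 — deliver 3→0: n0:back/v2/[y]
after 21 — deliver 3→1: n1:back/v2/[y]
after 22 — deliver 4→2: ·

empty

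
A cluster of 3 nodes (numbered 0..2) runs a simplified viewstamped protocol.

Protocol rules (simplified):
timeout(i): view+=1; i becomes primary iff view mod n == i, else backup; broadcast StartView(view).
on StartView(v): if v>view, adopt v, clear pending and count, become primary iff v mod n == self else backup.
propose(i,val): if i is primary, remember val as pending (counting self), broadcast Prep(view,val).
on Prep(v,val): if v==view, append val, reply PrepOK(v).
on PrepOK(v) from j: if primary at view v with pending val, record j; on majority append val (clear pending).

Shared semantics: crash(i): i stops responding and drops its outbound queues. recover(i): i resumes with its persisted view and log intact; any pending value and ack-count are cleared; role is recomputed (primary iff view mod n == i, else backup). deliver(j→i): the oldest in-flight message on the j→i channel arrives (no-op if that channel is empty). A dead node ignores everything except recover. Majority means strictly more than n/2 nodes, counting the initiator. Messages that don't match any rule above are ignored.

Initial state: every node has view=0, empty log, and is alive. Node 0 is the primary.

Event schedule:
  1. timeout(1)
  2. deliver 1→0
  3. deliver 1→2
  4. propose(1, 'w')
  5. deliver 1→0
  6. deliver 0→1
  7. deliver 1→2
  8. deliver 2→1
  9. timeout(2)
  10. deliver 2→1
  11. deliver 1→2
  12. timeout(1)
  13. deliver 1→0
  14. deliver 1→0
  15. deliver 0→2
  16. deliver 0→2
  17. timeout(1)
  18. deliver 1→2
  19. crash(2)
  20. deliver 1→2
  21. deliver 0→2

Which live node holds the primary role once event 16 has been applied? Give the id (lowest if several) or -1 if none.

0

[1] timeout(1) → N1(prim v1 [-])
[2] deliver 1→0 → N0(back v1 [-])
[3] deliver 1→2 → N2(back v1 [-])
[4] propose(1,'w') → ∅
[5] deliver 1→0 → N0(back v1 [w])
[6] deliver 0→1 → N1(prim v1 [w])
[7] deliver 1→2 → N2(back v1 [w])
[8] deliver 2→1 → ∅
[9] timeout(2) → N2(prim v2 [w])
[10] deliver 2→1 → N1(back v2 [w])
[11] deliver 1→2 → ∅
[12] timeout(1) → N1(back v3 [w])
[13] deliver 1→0 → N0(prim v3 [w])
[14] deliver 1→0 → ∅
[15] deliver 0→2 → ∅
[16] deliver 0→2 → ∅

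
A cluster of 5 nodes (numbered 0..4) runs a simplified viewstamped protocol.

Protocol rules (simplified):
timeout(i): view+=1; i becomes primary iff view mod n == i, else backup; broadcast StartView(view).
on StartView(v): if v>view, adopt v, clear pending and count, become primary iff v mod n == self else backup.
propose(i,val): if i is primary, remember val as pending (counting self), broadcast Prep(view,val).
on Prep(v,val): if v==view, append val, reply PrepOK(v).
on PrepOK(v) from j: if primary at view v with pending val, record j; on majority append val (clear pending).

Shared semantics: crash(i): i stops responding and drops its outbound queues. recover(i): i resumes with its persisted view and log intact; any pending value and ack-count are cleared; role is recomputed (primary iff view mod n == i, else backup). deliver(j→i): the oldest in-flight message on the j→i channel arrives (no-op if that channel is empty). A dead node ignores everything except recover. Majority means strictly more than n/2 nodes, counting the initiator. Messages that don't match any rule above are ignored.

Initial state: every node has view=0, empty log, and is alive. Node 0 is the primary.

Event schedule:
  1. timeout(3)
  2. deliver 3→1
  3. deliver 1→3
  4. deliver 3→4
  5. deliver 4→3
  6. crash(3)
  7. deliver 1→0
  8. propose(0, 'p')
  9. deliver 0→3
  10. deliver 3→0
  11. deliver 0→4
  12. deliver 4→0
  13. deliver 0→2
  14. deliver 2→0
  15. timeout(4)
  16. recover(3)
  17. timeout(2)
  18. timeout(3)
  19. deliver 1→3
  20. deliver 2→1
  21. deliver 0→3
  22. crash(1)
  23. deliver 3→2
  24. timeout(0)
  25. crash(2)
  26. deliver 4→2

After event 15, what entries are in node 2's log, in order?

p

step 1 timeout(3): 3={back,v=1,log=-}
step 2 deliver 3→1: 1={prim,v=1,log=-}
step 3 deliver 1→3: —
step 4 deliver 3→4: 4={back,v=1,log=-}
step 5 deliver 4→3: —
step 6 crash(3): 3={✗back,v=1,log=-}
step 7 deliver 1→0: —
step 8 propose(0,'p'): —
step 9 deliver 0→3: —
step 10 deliver 3→0: —
step 11 deliver 0→4: —
step 12 deliver 4→0: —
step 13 deliver 0→2: 2={back,v=0,log=p}
step 14 deliver 2→0: —
step 15 timeout(4): 4={back,v=2,log=-}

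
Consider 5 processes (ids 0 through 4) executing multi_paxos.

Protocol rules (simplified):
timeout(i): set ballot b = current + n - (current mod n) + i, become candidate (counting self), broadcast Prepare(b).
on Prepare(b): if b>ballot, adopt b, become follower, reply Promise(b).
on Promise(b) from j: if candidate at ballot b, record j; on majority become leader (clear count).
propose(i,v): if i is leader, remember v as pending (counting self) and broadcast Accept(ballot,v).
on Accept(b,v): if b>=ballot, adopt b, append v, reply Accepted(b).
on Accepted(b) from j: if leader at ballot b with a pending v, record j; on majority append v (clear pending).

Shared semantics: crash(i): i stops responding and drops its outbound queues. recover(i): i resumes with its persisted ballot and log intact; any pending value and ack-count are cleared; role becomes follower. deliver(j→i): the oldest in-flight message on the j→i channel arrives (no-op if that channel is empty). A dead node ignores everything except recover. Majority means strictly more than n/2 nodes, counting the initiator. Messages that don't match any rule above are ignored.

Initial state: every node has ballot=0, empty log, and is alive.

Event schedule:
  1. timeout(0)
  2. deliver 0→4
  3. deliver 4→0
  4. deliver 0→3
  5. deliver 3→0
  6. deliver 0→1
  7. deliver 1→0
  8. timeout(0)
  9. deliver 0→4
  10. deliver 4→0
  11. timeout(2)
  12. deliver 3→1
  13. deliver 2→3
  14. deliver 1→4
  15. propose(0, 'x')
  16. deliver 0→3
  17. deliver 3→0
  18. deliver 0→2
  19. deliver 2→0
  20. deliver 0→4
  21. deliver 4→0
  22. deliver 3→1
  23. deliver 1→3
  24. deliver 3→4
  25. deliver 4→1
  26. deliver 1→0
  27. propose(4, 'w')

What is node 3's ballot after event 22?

[1] timeout(0) → N0(cand b5 [-])
[2] deliver 0→4 → N4(foll b5 [-])
[3] deliver 4→0 → ∅
[4] deliver 0→3 → N3(foll b5 [-])
[5] deliver 3→0 → N0(lead b5 [-])
[6] deliver 0→1 → N1(foll b5 [-])
[7] deliver 1→0 → ∅
[8] timeout(0) → N0(cand b10 [-])
[9] deliver 0→4 → N4(foll b10 [-])
[10] deliver 4→0 → ∅
[11] timeout(2) → N2(cand b7 [-])
[12] deliver 3→1 → ∅
[13] deliver 2→3 → N3(foll b7 [-])
[14] deliver 1→4 → ∅
[15] propose(0,'x') → ∅
[16] deliver 0→3 → N3(foll b10 [-])
[17] deliver 3→0 → N0(lead b10 [-])
[18] deliver 0→2 → ∅
[19] deliver 2→0 → ∅
[20] deliver 0→4 → ∅
[21] deliver 4→0 → ∅
[22] deliver 3→1 → ∅

10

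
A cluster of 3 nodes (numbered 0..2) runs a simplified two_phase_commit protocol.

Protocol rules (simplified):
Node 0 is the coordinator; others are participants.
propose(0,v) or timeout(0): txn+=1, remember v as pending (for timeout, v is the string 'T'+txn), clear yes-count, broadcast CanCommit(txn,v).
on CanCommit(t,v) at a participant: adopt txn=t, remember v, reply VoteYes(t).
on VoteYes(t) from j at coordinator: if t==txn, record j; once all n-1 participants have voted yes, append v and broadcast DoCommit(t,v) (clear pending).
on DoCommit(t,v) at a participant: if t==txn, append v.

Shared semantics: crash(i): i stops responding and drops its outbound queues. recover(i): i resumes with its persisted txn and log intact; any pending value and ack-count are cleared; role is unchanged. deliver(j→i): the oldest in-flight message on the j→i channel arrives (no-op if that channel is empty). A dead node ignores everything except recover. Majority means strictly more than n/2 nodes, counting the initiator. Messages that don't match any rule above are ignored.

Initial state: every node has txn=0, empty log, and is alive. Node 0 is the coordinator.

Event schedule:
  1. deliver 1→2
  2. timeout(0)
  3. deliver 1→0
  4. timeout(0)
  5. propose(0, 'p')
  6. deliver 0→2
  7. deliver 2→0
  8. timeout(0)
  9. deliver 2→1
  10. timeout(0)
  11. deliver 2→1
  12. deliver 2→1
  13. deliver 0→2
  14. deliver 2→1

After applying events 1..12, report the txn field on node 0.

after 1 — deliver 1→2: ·
after 2 — timeout(0): n0:coor/t1/[-]
after 3 — deliver 1→0: ·
after 4 — timeout(0): n0:coor/t2/[-]
after 5 — propose(0,'p'): n0:coor/t3/[-]
after 6 — deliver 0→2: n2:part/t1/[-]
after 7 — deliver 2→0: ·
after 8 — timeout(0): n0:coor/t4/[-]
after 9 — deliver 2→1: ·
after 10 — timeout(0): n0:coor/t5/[-]
after 11 — deliver 2→1: ·
after 12 — deliver 2→1: ·

5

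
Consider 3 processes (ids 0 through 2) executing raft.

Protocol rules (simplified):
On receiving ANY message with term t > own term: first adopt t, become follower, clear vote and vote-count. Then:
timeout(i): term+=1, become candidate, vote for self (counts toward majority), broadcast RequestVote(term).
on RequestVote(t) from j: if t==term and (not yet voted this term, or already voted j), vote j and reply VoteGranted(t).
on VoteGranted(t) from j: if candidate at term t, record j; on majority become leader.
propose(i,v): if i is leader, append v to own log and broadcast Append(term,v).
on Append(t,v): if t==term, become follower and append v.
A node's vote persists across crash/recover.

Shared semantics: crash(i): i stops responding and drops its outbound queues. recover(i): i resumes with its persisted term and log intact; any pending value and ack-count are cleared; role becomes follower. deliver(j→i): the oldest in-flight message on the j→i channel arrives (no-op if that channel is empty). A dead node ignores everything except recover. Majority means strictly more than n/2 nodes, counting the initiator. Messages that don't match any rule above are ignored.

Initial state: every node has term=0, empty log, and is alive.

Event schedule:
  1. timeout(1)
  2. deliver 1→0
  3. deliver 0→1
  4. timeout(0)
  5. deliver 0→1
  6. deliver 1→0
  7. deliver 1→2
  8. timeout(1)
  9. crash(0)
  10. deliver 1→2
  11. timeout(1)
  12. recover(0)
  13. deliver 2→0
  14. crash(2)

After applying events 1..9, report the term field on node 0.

2

[1] timeout(1) → N1(cand t1 [-])
[2] deliver 1→0 → N0(foll t1 [-])
[3] deliver 0→1 → N1(lead t1 [-])
[4] timeout(0) → N0(cand t2 [-])
[5] deliver 0→1 → N1(foll t2 [-])
[6] deliver 1→0 → N0(lead t2 [-])
[7] deliver 1→2 → N2(foll t1 [-])
[8] timeout(1) → N1(cand t3 [-])
[9] crash(0) → N0(✗lead t2 [-])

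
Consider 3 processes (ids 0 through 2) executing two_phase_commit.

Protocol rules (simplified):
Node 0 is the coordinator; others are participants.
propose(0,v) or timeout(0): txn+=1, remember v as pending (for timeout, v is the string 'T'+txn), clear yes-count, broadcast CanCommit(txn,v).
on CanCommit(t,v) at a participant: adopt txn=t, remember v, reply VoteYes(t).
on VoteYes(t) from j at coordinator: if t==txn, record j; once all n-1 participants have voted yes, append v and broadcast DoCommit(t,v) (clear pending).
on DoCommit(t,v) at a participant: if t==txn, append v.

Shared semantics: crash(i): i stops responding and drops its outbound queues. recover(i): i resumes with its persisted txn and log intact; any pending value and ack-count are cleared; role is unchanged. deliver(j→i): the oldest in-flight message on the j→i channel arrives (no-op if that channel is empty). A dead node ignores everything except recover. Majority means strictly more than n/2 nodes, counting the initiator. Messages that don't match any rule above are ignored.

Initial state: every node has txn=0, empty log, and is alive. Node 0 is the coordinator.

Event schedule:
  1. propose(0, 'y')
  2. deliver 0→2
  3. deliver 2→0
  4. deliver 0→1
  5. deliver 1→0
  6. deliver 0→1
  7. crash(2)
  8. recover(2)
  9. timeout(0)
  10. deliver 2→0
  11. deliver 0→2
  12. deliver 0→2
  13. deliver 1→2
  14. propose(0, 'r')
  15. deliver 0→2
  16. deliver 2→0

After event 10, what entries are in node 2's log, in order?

step 1 propose(0,'y'): 0={coor,t=1,log=-}
step 2 deliver 0→2: 2={part,t=1,log=-}
step 3 deliver 2→0: —
step 4 deliver 0→1: 1={part,t=1,log=-}
step 5 deliver 1→0: 0={coor,t=1,log=y}
step 6 deliver 0→1: 1={part,t=1,log=y}
step 7 crash(2): 2={✗part,t=1,log=-}
step 8 recover(2): 2={part,t=1,log=-}
step 9 timeout(0): 0={coor,t=2,log=y}
step 10 deliver 2→0: —

empty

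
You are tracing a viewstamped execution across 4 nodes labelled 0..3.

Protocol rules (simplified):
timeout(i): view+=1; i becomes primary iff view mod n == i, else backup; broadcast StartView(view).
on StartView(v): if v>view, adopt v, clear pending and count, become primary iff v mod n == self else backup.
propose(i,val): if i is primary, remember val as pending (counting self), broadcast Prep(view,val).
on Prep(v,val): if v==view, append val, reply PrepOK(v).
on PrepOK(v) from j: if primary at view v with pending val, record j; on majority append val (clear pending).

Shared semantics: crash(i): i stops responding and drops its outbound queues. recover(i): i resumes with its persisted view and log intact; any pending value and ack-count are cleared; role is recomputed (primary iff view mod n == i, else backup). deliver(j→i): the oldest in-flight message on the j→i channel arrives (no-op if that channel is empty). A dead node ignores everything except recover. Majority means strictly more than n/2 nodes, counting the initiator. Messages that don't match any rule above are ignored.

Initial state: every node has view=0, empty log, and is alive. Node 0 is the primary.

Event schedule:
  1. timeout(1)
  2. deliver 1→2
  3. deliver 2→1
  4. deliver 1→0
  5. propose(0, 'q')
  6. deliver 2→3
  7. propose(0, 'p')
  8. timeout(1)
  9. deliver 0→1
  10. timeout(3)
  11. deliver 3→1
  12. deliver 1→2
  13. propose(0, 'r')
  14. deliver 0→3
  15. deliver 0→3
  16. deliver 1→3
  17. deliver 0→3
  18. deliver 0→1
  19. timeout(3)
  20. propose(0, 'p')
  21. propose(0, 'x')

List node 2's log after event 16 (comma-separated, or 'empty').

empty

step 1 timeout(1): 1={prim,v=1,log=-}
step 2 deliver 1→2: 2={back,v=1,log=-}
step 3 deliver 2→1: —
step 4 deliver 1→0: 0={back,v=1,log=-}
step 5 propose(0,'q'): —
step 6 deliver 2→3: —
step 7 propose(0,'p'): —
step 8 timeout(1): 1={back,v=2,log=-}
step 9 deliver 0→1: —
step 10 timeout(3): 3={back,v=1,log=-}
step 11 deliver 3→1: —
step 12 deliver 1→2: 2={prim,v=2,log=-}
step 13 propose(0,'r'): —
step 14 deliver 0→3: —
step 15 deliver 0→3: —
step 16 deliver 1→3: —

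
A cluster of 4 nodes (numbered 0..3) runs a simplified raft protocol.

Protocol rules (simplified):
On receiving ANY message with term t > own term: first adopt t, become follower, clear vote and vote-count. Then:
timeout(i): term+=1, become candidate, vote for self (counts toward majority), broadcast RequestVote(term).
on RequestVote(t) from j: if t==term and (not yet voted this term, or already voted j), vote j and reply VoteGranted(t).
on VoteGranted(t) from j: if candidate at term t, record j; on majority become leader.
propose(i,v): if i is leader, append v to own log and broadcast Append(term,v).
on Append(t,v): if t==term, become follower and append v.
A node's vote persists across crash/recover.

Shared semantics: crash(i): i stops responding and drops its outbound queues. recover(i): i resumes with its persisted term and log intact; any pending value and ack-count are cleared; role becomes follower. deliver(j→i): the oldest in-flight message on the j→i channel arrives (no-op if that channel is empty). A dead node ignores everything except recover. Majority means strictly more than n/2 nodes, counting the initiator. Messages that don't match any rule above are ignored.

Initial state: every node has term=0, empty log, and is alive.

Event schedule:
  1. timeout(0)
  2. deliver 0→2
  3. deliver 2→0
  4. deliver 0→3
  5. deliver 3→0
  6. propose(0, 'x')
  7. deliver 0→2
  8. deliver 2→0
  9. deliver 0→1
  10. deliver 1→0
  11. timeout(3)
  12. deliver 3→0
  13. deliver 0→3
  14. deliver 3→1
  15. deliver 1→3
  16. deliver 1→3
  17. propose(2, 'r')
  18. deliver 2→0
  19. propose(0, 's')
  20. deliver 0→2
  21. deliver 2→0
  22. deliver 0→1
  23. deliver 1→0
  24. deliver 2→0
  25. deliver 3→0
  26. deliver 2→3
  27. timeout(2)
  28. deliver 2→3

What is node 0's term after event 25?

2

e1 timeout(0): 0[cand,t=1,-]
e2 deliver 0→2: 2[foll,t=1,-]
e3 deliver 2→0: ·
e4 deliver 0→3: 3[foll,t=1,-]
e5 deliver 3→0: 0[lead,t=1,-]
e6 propose(0,'x'): 0[lead,t=1,x]
e7 deliver 0→2: 2[foll,t=1,x]
e8 deliver 2→0: ·
e9 deliver 0→1: 1[foll,t=1,-]
e10 deliver 1→0: ·
e11 timeout(3): 3[cand,t=2,-]
e12 deliver 3→0: 0[foll,t=2,x]
e13 deliver 0→3: ·
e14 deliver 3→1: 1[foll,t=2,-]
e15 deliver 1→3: ·
e16 deliver 1→3: ·
e17 propose(2,'r'): ·
e18 deliver 2→0: ·
e19 propose(0,'s'): ·
e20 deliver 0→2: ·
e21 deliver 2→0: ·
e22 deliver 0→1: ·
e23 deliver 1→0: ·
e24 deliver 2→0: ·
e25 deliver 3→0: ·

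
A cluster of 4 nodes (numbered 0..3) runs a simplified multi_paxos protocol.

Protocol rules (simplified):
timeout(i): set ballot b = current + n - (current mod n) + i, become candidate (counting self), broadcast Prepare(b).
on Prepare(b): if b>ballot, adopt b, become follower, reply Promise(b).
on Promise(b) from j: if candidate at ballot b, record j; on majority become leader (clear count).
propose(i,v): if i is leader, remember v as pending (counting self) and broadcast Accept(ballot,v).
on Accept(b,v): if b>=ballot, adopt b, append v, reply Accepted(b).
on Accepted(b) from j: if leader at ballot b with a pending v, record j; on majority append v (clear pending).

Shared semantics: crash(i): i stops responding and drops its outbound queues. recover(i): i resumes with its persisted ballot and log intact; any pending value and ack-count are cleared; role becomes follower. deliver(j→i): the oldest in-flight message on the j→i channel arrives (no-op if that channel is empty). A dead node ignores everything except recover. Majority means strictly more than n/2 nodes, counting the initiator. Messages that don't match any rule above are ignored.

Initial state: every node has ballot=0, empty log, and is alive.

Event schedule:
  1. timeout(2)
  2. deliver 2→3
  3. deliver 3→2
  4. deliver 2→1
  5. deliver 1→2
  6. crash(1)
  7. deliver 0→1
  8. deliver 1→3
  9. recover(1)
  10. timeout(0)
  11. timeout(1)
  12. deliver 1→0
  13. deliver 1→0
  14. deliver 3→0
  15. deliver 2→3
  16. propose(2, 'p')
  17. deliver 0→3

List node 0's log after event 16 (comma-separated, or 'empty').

e1 timeout(2): 2[cand,b=6,-]
e2 deliver 2→3: 3[foll,b=6,-]
e3 deliver 3→2: ·
e4 deliver 2→1: 1[foll,b=6,-]
e5 deliver 1→2: 2[lead,b=6,-]
e6 crash(1): 1[✗foll,b=6,-]
e7 deliver 0→1: ·
e8 deliver 1→3: ·
e9 recover(1): 1[foll,b=6,-]
e10 timeout(0): 0[cand,b=4,-]
e11 timeout(1): 1[cand,b=9,-]
e12 deliver 1→0: 0[foll,b=9,-]
e13 deliver 1→0: ·
e14 deliver 3→0: ·
e15 deliver 2→3: ·
e16 propose(2,'p'): ·

empty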